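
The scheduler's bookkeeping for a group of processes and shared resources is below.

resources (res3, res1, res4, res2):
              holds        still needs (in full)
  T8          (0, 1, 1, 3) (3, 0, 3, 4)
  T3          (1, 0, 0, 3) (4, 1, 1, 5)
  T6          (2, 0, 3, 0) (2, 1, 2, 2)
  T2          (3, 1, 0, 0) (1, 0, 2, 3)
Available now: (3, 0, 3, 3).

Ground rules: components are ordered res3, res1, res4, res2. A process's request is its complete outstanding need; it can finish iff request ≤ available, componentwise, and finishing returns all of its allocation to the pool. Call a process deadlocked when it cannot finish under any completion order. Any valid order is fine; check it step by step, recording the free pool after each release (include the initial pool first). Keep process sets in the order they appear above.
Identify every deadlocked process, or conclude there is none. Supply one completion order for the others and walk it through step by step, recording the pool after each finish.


Deadlocked set: T8 and T3.
Key observation: once T2, T6 finish, the pool peaks at (8, 1, 6, 3) — and every remaining process still needs more res2 than that.
One completion order for the rest: T2, T6. Verifying each step:
  pool = (3, 0, 3, 3)
  run T2 (needs (1, 0, 2, 3), free (3, 0, 3, 3)); after release of (3, 1, 0, 0) the pool is (6, 1, 3, 3)
  run T6 (needs (2, 1, 2, 2), free (6, 1, 3, 3)); after release of (2, 0, 3, 0) the pool is (8, 1, 6, 3)
The blocked processes can never fit:
  blocked: T8 wants (3, 0, 3, 4), pool (8, 1, 6, 3) — not enough res2
  blocked: T3 wants (4, 1, 1, 5), pool (8, 1, 6, 3) — not enough res2


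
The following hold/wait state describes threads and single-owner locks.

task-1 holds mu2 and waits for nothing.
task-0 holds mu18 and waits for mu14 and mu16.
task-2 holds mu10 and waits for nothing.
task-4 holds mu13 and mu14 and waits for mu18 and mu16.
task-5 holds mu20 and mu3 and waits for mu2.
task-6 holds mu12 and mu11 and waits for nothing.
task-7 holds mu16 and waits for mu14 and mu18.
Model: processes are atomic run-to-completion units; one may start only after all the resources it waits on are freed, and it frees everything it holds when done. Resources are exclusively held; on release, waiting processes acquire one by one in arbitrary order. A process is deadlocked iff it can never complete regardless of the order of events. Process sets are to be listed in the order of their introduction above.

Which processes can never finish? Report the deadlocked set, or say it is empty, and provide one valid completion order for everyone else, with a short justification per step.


Deadlocked: task-0, task-4 and task-7.
Key observation: the knot is the closed ring of waits task-0 -> task-4 -> task-0; task-7 is caught in further circular waits.
The rest can finish in the order task-1, task-5, task-2, task-6.
Verifying each step:
  task-1 waits on nothing -> runs at once and releases mu2
  task-5 waits on mu2 — all released -> runs and releases mu20 and mu3
  task-2 waits on nothing -> runs at once and releases mu10
  task-6 waits on nothing -> runs at once and releases mu12 and mu11


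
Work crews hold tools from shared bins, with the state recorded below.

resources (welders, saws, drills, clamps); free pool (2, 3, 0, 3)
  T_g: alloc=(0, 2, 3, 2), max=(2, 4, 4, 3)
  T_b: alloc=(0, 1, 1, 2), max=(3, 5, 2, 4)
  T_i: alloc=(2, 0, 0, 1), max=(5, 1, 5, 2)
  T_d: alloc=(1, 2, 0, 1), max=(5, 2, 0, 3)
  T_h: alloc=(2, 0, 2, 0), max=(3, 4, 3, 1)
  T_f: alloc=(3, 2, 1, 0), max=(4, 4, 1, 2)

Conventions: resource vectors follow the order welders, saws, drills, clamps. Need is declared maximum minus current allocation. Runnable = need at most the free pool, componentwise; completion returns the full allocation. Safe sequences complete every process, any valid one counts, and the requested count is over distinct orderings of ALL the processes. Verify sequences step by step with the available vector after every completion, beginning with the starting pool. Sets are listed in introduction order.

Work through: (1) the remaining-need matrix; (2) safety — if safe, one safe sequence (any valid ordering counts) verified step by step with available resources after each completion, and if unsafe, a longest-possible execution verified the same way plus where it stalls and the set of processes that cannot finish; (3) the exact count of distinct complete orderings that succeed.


(1) Need matrix, components ordered welders, saws, drills, clamps:
  T_g: (2, 2, 1, 1)
  T_b: (3, 4, 1, 2)
  T_i: (3, 1, 5, 1)
  T_d: (4, 0, 0, 2)
  T_h: (1, 4, 1, 1)
  T_f: (1, 2, 0, 2)
(2) SAFE, for example via the order T_f, T_b, T_g, T_d, T_i, T_h.
Key observation: the first exact fit in this order is T_b — it needs (3, 4, 1, 2) with (5, 5, 1, 3) free, meeting a requested resource to the last unit.
Step-by-step check:
  pool = (2, 3, 0, 3)
  T_f needs (1, 2, 0, 2) <= (2, 3, 0, 3) -> finishes; pool += (3, 2, 1, 0) = (5, 5, 1, 3)
  T_b needs (3, 4, 1, 2) <= (5, 5, 1, 3) -> finishes; pool += (0, 1, 1, 2) = (5, 6, 2, 5)
  T_g needs (2, 2, 1, 1) <= (5, 6, 2, 5) -> finishes; pool += (0, 2, 3, 2) = (5, 8, 5, 7)
  T_d needs (4, 0, 0, 2) <= (5, 8, 5, 7) -> finishes; pool += (1, 2, 0, 1) = (6, 10, 5, 8)
  T_i needs (3, 1, 5, 1) <= (6, 10, 5, 8) -> finishes; pool += (2, 0, 0, 1) = (8, 10, 5, 9)
  T_h needs (1, 4, 1, 1) <= (8, 10, 5, 9) -> finishes; pool += (2, 0, 2, 0) = (10, 10, 7, 9)
(3) Exactly 50 of the possible complete orderings are safe sequences.


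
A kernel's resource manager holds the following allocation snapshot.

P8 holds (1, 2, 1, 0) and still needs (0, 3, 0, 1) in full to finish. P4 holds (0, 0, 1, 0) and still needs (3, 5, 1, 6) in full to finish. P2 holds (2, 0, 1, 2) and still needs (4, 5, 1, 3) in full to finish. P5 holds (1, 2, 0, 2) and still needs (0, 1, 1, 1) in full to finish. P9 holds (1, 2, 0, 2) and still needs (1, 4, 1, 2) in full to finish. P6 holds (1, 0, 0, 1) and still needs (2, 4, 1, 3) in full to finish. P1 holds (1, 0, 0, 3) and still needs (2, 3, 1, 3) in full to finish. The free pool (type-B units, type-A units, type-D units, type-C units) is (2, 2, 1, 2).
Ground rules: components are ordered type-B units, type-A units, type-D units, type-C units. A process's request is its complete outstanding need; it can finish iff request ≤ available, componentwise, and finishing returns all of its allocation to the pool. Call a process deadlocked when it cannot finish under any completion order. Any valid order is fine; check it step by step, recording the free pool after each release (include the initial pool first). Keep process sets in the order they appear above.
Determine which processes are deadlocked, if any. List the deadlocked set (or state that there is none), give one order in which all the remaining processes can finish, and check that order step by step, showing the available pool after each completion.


No process is deadlocked.
Key observation: starting with P5, each completion frees enough for the next — no one is permanently blocked.
A valid finishing order for the others: P5, P6, P9, P1, P8, P2, P4. Walking it through:
  pool = (2, 2, 1, 2)
  P5: need (0, 1, 1, 1) fits (2, 2, 1, 2); releases (1, 2, 0, 2), pool now (3, 4, 1, 4)
  P6: need (2, 4, 1, 3) fits (3, 4, 1, 4); releases (1, 0, 0, 1), pool now (4, 4, 1, 5)
  P9: need (1, 4, 1, 2) fits (4, 4, 1, 5); releases (1, 2, 0, 2), pool now (5, 6, 1, 7)
  P1: need (2, 3, 1, 3) fits (5, 6, 1, 7); releases (1, 0, 0, 3), pool now (6, 6, 1, 10)
  P8: need (0, 3, 0, 1) fits (6, 6, 1, 10); releases (1, 2, 1, 0), pool now (7, 8, 2, 10)
  P2: need (4, 5, 1, 3) fits (7, 8, 2, 10); releases (2, 0, 1, 2), pool now (9, 8, 3, 12)
  P4: need (3, 5, 1, 6) fits (9, 8, 3, 12); releases (0, 0, 1, 0), pool now (9, 8, 4, 12)


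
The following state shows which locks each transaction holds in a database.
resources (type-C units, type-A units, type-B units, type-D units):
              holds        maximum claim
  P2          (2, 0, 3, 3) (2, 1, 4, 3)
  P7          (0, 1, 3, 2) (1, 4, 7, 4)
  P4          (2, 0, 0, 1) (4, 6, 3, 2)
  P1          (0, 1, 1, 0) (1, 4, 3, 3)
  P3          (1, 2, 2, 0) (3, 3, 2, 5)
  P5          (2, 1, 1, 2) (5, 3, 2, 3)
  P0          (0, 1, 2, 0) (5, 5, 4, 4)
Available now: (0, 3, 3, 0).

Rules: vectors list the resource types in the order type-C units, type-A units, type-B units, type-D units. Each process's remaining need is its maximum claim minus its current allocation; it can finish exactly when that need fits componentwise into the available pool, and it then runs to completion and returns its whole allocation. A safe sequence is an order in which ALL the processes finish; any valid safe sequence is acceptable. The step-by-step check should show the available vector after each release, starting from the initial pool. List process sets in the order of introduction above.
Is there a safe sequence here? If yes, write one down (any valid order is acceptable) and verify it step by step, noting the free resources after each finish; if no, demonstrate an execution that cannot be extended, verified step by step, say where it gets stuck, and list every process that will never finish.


SAFE, for example via the order P2, P7, P3, P4, P5, P1, P0.
Key observation: P7 marks the first exact bind of the order: its need (1, 3, 4, 2) fits the free (2, 3, 6, 3) with zero slack on a requested resource.
Check, step by step:
  pool = (0, 3, 3, 0)
  P2 needs (0, 1, 1, 0) <= (0, 3, 3, 0) -> finishes; pool += (2, 0, 3, 3) = (2, 3, 6, 3)
  P7 needs (1, 3, 4, 2) <= (2, 3, 6, 3) -> finishes; pool += (0, 1, 3, 2) = (2, 4, 9, 5)
  P3 needs (2, 1, 0, 5) <= (2, 4, 9, 5) -> finishes; pool += (1, 2, 2, 0) = (3, 6, 11, 5)
  P4 needs (2, 6, 3, 1) <= (3, 6, 11, 5) -> finishes; pool += (2, 0, 0, 1) = (5, 6, 11, 6)
  P5 needs (3, 2, 1, 1) <= (5, 6, 11, 6) -> finishes; pool += (2, 1, 1, 2) = (7, 7, 12, 8)
  P1 needs (1, 3, 2, 3) <= (7, 7, 12, 8) -> finishes; pool += (0, 1, 1, 0) = (7, 8, 13, 8)
  P0 needs (5, 4, 2, 4) <= (7, 8, 13, 8) -> finishes; pool += (0, 1, 2, 0) = (7, 9, 15, 8)


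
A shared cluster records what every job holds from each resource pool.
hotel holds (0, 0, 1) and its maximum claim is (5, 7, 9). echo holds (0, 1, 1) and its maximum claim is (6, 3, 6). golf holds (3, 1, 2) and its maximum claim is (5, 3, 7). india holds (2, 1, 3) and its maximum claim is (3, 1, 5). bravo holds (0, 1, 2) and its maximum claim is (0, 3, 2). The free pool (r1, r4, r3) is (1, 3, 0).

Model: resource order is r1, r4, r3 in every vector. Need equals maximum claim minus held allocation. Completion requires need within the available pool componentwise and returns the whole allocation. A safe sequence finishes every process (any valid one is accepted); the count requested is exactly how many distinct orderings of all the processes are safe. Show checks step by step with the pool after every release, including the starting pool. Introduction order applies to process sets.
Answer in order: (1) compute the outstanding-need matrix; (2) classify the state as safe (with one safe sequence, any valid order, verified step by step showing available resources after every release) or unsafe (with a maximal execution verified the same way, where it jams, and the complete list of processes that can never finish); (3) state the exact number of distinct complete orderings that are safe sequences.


(1) Need matrix, components ordered r1, r4, r3:
  hotel: (5, 7, 8)
  echo: (6, 2, 5)
  golf: (2, 2, 5)
  india: (1, 0, 2)
  bravo: (0, 2, 0)
(2) SAFE. One safe sequence: bravo, india, golf, echo, hotel.
Key observation: india marks the first exact bind of the order: its need (1, 0, 2) fits the free (1, 4, 2) with zero slack on a requested resource.
Verifying each step:
  pool = (1, 3, 0)
  bravo: need (0, 2, 0) fits (1, 3, 0); releases (0, 1, 2), pool now (1, 4, 2)
  india: need (1, 0, 2) fits (1, 4, 2); releases (2, 1, 3), pool now (3, 5, 5)
  golf: need (2, 2, 5) fits (3, 5, 5); releases (3, 1, 2), pool now (6, 6, 7)
  echo: need (6, 2, 5) fits (6, 6, 7); releases (0, 1, 1), pool now (6, 7, 8)
  hotel: need (5, 7, 8) fits (6, 7, 8); releases (0, 0, 1), pool now (6, 7, 9)
(3) Exactly 1 of the possible complete orderings is a safe sequence.


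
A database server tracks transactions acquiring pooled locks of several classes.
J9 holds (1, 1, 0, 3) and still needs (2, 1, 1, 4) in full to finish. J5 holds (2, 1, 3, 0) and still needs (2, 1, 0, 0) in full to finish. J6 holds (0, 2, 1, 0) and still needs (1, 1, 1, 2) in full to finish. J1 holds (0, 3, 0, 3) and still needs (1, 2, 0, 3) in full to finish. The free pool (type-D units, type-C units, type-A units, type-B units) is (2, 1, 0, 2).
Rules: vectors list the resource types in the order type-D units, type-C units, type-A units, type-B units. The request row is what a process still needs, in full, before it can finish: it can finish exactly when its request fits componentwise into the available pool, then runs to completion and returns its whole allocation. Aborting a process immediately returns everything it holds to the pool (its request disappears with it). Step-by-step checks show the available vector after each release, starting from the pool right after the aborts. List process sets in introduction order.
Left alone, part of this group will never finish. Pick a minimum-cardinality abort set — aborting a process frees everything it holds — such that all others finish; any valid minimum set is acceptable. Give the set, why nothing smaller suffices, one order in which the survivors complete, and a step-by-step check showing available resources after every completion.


Minimum abort set: J9.
Key observation: aborting J9 returns (1, 1, 0, 3), and J1 — hopeless before — runs at step 1 with the returned capacity in the pool.
Why nothing smaller works: aborting no one leaves the state deadlocked as given.
Survivors finish in the order: J1, J5, J6. Walking it through (pool after the aborts first):
  pool = (3, 2, 0, 5)
  run J1 (needs (1, 2, 0, 3), free (3, 2, 0, 5)); after release of (0, 3, 0, 3) the pool is (3, 5, 0, 8)
  run J5 (needs (2, 1, 0, 0), free (3, 5, 0, 8)); after release of (2, 1, 3, 0) the pool is (5, 6, 3, 8)
  run J6 (needs (1, 1, 1, 2), free (5, 6, 3, 8)); after release of (0, 2, 1, 0) the pool is (5, 8, 4, 8)


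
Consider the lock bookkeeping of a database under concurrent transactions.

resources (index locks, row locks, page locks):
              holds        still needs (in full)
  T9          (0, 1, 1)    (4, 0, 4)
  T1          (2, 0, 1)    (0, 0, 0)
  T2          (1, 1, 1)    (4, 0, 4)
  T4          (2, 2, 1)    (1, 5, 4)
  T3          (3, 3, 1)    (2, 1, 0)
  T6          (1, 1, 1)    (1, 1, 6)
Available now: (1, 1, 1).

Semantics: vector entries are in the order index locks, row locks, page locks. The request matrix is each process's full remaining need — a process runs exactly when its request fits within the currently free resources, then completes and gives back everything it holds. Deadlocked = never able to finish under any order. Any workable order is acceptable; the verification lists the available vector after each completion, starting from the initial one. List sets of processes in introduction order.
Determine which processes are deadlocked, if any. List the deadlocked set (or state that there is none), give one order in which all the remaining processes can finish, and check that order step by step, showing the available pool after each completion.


Deadlocked set: T9, T2, T4 and T6.
Key observation: once T1, T3 finish, the pool peaks at (6, 4, 3) — and every remaining process still needs more page locks than that.
A valid finishing order for the others: T1, T3. Step-by-step check:
  pool = (1, 1, 1)
  run T1 (needs (0, 0, 0), free (1, 1, 1)); after release of (2, 0, 1) the pool is (3, 1, 2)
  run T3 (needs (2, 1, 0), free (3, 1, 2)); after release of (3, 3, 1) the pool is (6, 4, 3)
The blocked processes can never fit:
  blocked: T9 wants (4, 0, 4), pool (6, 4, 3) — not enough page locks
  blocked: T2 wants (4, 0, 4), pool (6, 4, 3) — not enough page locks
  blocked: T4 wants (1, 5, 4), pool (6, 4, 3) — not enough row locks and page locks
  blocked: T6 wants (1, 1, 6), pool (6, 4, 3) — not enough page locks


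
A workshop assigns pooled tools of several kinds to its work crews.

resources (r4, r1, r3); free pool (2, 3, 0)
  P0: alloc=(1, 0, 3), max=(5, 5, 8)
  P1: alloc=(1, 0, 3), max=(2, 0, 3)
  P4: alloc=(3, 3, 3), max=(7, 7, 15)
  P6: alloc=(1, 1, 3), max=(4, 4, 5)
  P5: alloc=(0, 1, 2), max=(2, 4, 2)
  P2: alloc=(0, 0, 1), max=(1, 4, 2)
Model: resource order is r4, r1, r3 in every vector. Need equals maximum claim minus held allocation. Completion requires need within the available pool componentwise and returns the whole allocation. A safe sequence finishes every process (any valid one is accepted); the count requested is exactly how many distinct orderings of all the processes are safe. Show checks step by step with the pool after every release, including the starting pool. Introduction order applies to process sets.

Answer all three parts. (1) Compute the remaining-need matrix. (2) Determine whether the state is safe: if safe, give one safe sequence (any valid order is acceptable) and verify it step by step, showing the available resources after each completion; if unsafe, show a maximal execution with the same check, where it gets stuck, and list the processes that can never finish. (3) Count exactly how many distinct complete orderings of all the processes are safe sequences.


(1) Need matrix, components ordered r4, r1, r3:
  P0: (4, 5, 5)
  P1: (1, 0, 0)
  P4: (4, 4, 12)
  P6: (3, 3, 2)
  P5: (2, 3, 0)
  P2: (1, 4, 1)
(2) SAFE, for example via the order P5, P1, P6, P0, P2, P4.
Key observation: at P5 the run first touches a limit — (2, 3, 0) against (2, 3, 0), exact on a resource it actually requests.
Step-by-step check:
  pool = (2, 3, 0)
  P5: need (2, 3, 0) fits (2, 3, 0); releases (0, 1, 2), pool now (2, 4, 2)
  P1: need (1, 0, 0) fits (2, 4, 2); releases (1, 0, 3), pool now (3, 4, 5)
  P6: need (3, 3, 2) fits (3, 4, 5); releases (1, 1, 3), pool now (4, 5, 8)
  P0: need (4, 5, 5) fits (4, 5, 8); releases (1, 0, 3), pool now (5, 5, 11)
  P2: need (1, 4, 1) fits (5, 5, 11); releases (0, 0, 1), pool now (5, 5, 12)
  P4: need (4, 4, 12) fits (5, 5, 12); releases (3, 3, 3), pool now (8, 8, 15)
(3) The exact count: 10 of the possible complete orderings are safe sequences.


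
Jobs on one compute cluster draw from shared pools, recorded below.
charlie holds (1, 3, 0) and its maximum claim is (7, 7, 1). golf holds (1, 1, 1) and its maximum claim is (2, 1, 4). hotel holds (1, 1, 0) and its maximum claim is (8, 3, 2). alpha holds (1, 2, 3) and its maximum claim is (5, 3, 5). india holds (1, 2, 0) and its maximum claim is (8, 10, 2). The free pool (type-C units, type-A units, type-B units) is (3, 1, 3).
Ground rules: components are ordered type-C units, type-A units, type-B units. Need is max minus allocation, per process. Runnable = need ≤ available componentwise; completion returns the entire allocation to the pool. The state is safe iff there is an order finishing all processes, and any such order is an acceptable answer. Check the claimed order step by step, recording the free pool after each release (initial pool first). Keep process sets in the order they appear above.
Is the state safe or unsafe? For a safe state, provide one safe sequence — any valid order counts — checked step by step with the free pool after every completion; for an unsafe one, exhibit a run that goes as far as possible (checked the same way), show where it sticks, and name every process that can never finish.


The state is UNSAFE.
Key observation: the wall is type-C units: completing golf, alpha brings the pool only to (5, 4, 7), and all the rest need more.
A maximal execution: golf, alpha — then nothing else fits. Verifying each step:
  pool = (3, 1, 3)
  golf needs (1, 0, 3) <= (3, 1, 3) -> finishes; pool += (1, 1, 1) = (4, 2, 4)
  alpha needs (4, 1, 2) <= (4, 2, 4) -> finishes; pool += (1, 2, 3) = (5, 4, 7)
  blocked: charlie wants (6, 4, 1), pool (5, 4, 7) — not enough type-C units
  blocked: hotel wants (7, 2, 2), pool (5, 4, 7) — not enough type-C units
  blocked: india wants (7, 8, 2), pool (5, 4, 7) — not enough type-C units and type-A units
Never able to finish: charlie, hotel and india.


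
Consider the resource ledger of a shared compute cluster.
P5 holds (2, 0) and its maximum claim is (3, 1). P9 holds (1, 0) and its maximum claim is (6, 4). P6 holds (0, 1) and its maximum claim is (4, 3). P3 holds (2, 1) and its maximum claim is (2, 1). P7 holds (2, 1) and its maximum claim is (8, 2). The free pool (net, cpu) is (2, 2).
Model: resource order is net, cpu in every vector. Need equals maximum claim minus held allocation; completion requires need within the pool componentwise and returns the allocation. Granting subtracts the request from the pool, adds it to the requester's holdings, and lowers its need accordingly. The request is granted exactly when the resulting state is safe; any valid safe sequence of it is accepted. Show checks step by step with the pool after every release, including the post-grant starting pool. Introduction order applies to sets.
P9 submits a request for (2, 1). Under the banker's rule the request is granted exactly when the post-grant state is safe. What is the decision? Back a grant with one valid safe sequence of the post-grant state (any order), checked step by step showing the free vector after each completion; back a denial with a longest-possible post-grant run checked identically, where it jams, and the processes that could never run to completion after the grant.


GRANT. The post-grant state is safe; one safe sequence: P3, P5, P6, P9, P7.
Key observation: even at the reduced pool (0, 1), P3 fits immediately, so safety survives the grant.
Check on the post-grant state, step by step:
  pool = (0, 1)
  run P3 (needs (0, 0), free (0, 1)); after release of (2, 1) the pool is (2, 2)
  run P5 (needs (1, 1), free (2, 2)); after release of (2, 0) the pool is (4, 2)
  run P6 (needs (4, 2), free (4, 2)); after release of (0, 1) the pool is (4, 3)
  run P9 (needs (3, 3), free (4, 3)); after release of (3, 1) the pool is (7, 4)
  run P7 (needs (6, 1), free (7, 4)); after release of (2, 1) the pool is (9, 5)


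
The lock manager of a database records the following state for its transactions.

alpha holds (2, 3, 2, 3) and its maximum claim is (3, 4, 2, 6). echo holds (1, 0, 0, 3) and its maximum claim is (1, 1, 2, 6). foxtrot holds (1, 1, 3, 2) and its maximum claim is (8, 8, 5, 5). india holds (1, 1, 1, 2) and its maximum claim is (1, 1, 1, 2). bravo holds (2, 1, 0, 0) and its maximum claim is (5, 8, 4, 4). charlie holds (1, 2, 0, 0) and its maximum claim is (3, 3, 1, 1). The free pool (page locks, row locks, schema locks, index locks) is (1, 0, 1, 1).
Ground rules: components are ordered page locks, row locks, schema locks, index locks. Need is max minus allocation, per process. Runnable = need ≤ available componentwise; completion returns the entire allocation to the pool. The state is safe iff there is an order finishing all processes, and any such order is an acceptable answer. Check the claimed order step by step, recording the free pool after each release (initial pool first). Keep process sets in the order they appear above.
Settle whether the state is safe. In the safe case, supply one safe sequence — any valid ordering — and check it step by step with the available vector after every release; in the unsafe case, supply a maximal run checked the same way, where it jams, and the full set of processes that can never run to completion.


UNSAFE.
Key observation: the pool after india, charlie, echo, alpha is (6, 6, 4, 9); every surviving request exceeds it in row locks, so progress ends there.
Going as far as possible: india, charlie, echo, alpha; after that, nothing fits. Check, step by step:
  pool = (1, 0, 1, 1)
  run india (needs (0, 0, 0, 0), free (1, 0, 1, 1)); after release of (1, 1, 1, 2) the pool is (2, 1, 2, 3)
  run charlie (needs (2, 1, 1, 1), free (2, 1, 2, 3)); after release of (1, 2, 0, 0) the pool is (3, 3, 2, 3)
  run echo (needs (0, 1, 2, 3), free (3, 3, 2, 3)); after release of (1, 0, 0, 3) the pool is (4, 3, 2, 6)
  run alpha (needs (1, 1, 0, 3), free (4, 3, 2, 6)); after release of (2, 3, 2, 3) the pool is (6, 6, 4, 9)
  blocked: foxtrot wants (7, 7, 2, 3), pool (6, 6, 4, 9) — not enough page locks and row locks
  blocked: bravo wants (3, 7, 4, 4), pool (6, 6, 4, 9) — not enough row locks
Processes that can never finish: foxtrot and bravo.


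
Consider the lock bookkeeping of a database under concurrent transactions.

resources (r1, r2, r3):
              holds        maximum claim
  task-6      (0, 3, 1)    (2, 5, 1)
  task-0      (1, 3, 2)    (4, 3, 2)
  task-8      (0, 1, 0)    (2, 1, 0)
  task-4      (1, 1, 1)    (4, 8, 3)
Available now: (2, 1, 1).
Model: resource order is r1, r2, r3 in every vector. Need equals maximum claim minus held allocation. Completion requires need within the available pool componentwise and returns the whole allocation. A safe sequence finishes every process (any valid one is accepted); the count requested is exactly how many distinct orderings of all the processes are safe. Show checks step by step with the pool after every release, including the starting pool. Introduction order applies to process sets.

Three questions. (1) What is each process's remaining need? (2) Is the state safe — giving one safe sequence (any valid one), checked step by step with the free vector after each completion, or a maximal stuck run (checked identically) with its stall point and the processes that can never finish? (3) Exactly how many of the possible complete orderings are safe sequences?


(1) Remaining need (order r1, r2, r3):
  task-6: (2, 2, 0)
  task-0: (3, 0, 0)
  task-8: (2, 0, 0)
  task-4: (3, 7, 2)
(2) The state is UNSAFE.
Key observation: even finishing task-8, task-6 leaves just (2, 5, 2) free — too little r1 for any of the remaining processes.
The run task-8, task-6 cannot be extended any further. Step-by-step check:
  pool = (2, 1, 1)
  task-8 needs (2, 0, 0) <= (2, 1, 1) -> finishes; pool += (0, 1, 0) = (2, 2, 1)
  task-6 needs (2, 2, 0) <= (2, 2, 1) -> finishes; pool += (0, 3, 1) = (2, 5, 2)
  task-0 still needs (3, 0, 0) but only (2, 5, 2) is free — short on r1
  task-4 still needs (3, 7, 2) but only (2, 5, 2) is free — short on r1 and r2
Permanently blocked: task-0 and task-4.
(3) Precisely 0 of the possible complete orderings are safe sequences.


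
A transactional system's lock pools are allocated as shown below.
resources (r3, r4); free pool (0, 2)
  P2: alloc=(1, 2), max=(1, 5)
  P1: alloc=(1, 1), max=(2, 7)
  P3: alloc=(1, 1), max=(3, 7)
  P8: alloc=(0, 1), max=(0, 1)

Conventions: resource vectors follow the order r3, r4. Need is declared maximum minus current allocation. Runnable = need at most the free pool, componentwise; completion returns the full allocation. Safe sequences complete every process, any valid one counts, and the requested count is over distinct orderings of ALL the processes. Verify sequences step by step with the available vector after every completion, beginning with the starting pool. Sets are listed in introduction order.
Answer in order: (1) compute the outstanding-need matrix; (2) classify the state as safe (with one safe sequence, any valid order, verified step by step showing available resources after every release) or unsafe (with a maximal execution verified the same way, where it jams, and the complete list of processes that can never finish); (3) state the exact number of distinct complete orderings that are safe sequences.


(1) Need matrix, components ordered r3, r4:
  P2: (0, 3)
  P1: (1, 6)
  P3: (2, 6)
  P8: (0, 0)
(2) UNSAFE.
Key observation: once P8, P2 finish, the pool peaks at (1, 5) — and every remaining process still needs more r4 than that.
A maximal execution: P8, P2 — then nothing else fits. Verifying each step:
  pool = (0, 2)
  run P8 (needs (0, 0), free (0, 2)); after release of (0, 1) the pool is (0, 3)
  run P2 (needs (0, 3), free (0, 3)); after release of (1, 2) the pool is (1, 5)
  P1 still needs (1, 6) but only (1, 5) is free — short on r4
  P3 still needs (2, 6) but only (1, 5) is free — short on r3 and r4
Permanently blocked: P1 and P3.
(3) Exactly 0 of the possible complete orderings are safe sequences.


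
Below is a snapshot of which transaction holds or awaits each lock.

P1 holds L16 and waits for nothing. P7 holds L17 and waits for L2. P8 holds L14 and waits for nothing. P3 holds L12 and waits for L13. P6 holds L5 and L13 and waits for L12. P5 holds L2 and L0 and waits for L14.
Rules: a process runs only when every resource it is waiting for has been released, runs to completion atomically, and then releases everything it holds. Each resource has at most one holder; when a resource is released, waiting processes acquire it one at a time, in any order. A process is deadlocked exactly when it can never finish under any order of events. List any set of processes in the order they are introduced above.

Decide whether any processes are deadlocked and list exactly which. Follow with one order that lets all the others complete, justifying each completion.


Deadlocked: P3 and P6.
Key observation: the knot is the closed ring of waits P3 -> P6 -> P3; no other process is dragged down with it.
A valid finishing order for the others: P8, P5, P1, P7.
Step-by-step check:
  P8: no waits; runs immediately, freeing L14
  run P5 (all its waits — L14 — are resolved); releases L2 and L0
  P1: no waits; runs immediately, freeing L16
  run P7 (all its waits — L2 — are resolved); releases L17


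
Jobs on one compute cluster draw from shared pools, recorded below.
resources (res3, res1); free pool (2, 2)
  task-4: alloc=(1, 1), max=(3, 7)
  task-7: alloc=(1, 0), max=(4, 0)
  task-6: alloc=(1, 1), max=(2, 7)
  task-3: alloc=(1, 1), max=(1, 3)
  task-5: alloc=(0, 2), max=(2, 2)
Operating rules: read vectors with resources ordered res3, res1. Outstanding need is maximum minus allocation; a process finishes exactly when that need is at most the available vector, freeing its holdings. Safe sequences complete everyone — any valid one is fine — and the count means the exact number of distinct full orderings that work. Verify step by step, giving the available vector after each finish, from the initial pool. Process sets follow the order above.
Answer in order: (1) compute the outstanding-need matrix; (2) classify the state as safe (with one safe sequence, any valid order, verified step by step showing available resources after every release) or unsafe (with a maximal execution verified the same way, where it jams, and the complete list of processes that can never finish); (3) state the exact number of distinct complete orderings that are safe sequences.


(1) Remaining need (order res3, res1):
  task-4: (2, 6)
  task-7: (3, 0)
  task-6: (1, 6)
  task-3: (0, 2)
  task-5: (2, 0)
(2) UNSAFE.
Key observation: no order helps: past task-5, task-3, task-7, the free pool tops out at (4, 5), below what each blocked process needs in res1.
The run task-5, task-3, task-7 cannot be extended any further. Check, step by step:
  pool = (2, 2)
  task-5 needs (2, 0) <= (2, 2) -> finishes; pool += (0, 2) = (2, 4)
  task-3 needs (0, 2) <= (2, 4) -> finishes; pool += (1, 1) = (3, 5)
  task-7 needs (3, 0) <= (3, 5) -> finishes; pool += (1, 0) = (4, 5)
  task-4 cannot run: need (2, 6) vs free (4, 5) (insufficient res1)
  task-6 cannot run: need (1, 6) vs free (4, 5) (insufficient res1)
Processes that can never finish: task-4 and task-6.
(3) Exactly 0 of the possible complete orderings are safe sequences.


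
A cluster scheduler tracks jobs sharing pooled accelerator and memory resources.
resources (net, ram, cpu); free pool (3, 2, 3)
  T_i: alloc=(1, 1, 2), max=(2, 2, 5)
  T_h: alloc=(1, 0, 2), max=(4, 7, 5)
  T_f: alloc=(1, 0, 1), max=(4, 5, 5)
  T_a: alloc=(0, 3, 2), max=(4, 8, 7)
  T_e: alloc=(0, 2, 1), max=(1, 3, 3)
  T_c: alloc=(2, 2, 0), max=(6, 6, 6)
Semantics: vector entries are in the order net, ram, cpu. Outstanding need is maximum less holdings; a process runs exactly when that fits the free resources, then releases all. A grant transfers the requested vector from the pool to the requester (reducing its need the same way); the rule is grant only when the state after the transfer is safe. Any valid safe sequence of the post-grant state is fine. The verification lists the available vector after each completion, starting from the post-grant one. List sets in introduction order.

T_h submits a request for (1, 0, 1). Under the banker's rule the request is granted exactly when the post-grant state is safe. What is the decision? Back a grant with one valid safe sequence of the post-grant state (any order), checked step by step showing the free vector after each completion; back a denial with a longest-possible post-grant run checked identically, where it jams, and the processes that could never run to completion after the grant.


GRANT — the state after the grant stays safe, e.g. via T_e, T_i, T_f, T_a, T_h, T_c.
Key observation: even at the reduced pool (2, 2, 2), T_e fits immediately, so safety survives the grant.
Check on the post-grant state, step by step:
  pool = (2, 2, 2)
  T_e needs (1, 1, 2) <= (2, 2, 2) -> finishes; pool += (0, 2, 1) = (2, 4, 3)
  T_i needs (1, 1, 3) <= (2, 4, 3) -> finishes; pool += (1, 1, 2) = (3, 5, 5)
  T_f needs (3, 5, 4) <= (3, 5, 5) -> finishes; pool += (1, 0, 1) = (4, 5, 6)
  T_a needs (4, 5, 5) <= (4, 5, 6) -> finishes; pool += (0, 3, 2) = (4, 8, 8)
  T_h needs (2, 7, 2) <= (4, 8, 8) -> finishes; pool += (2, 0, 3) = (6, 8, 11)
  T_c needs (4, 4, 6) <= (6, 8, 11) -> finishes; pool += (2, 2, 0) = (8, 10, 11)


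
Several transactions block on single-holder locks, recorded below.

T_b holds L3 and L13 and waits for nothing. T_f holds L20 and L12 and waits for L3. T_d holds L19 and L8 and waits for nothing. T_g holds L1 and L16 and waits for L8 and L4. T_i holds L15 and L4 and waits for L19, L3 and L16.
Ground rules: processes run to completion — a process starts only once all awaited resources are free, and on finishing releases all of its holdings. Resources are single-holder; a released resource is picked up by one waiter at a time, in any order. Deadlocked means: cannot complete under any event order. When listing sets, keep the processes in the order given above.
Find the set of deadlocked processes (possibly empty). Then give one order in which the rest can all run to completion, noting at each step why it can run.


The deadlocked set is T_g and T_i.
Key observation: nobody on the ring T_g -> T_i -> T_g can start until another member finishes, which never happens; no other process is dragged down with it.
A valid finishing order for the others: T_d, T_b, T_f.
Check, step by step:
  run T_d (it waits on nothing); releases L19 and L8
  run T_b (it waits on nothing); releases L3 and L13
  T_f: everything it awaited (L3) is free; runs, freeing L20 and L12


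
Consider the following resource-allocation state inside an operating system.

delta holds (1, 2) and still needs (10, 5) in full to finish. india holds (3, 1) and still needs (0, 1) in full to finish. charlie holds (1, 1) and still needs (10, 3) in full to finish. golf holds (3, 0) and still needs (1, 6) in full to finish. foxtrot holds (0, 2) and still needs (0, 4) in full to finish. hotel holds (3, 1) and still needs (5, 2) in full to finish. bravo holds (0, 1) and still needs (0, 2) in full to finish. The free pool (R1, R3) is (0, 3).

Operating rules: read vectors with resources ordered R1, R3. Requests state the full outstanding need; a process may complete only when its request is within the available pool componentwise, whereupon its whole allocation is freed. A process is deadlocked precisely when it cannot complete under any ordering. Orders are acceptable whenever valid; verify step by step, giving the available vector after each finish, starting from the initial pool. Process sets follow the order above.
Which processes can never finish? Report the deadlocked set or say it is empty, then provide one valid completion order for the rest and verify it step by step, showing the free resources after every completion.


The deadlocked set is delta and charlie.
Key observation: once india, bravo, foxtrot, golf, hotel finish, the pool peaks at (9, 8) — and every remaining process still needs more R1 than that.
One completion order for the rest: india, bravo, foxtrot, golf, hotel. Verifying each step:
  pool = (0, 3)
  india: need (0, 1) fits (0, 3); releases (3, 1), pool now (3, 4)
  bravo: need (0, 2) fits (3, 4); releases (0, 1), pool now (3, 5)
  foxtrot: need (0, 4) fits (3, 5); releases (0, 2), pool now (3, 7)
  golf: need (1, 6) fits (3, 7); releases (3, 0), pool now (6, 7)
  hotel: need (5, 2) fits (6, 7); releases (3, 1), pool now (9, 8)
The blocked processes can never fit:
  delta cannot run: need (10, 5) vs free (9, 8) (insufficient R1)
  charlie cannot run: need (10, 3) vs free (9, 8) (insufficient R1)


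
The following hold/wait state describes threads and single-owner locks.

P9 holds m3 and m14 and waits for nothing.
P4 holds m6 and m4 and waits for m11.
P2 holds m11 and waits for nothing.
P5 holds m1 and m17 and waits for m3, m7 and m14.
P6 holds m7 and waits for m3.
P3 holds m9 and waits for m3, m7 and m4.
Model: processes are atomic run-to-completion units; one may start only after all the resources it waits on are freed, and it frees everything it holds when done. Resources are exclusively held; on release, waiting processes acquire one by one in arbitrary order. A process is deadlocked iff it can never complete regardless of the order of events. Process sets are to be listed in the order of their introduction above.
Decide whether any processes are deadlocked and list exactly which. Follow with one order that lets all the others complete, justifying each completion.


No process is deadlocked.
Key observation: all waits point, directly or indirectly, at processes that can finish, so nothing is permanently blocked.
The rest can finish in the order P2, P4, P9, P6, P5, P3.
Check, step by step:
  P2 waits on nothing -> runs at once and releases m11
  P4 waits on m11 — all released -> runs and releases m6 and m4
  P9 waits on nothing -> runs at once and releases m3 and m14
  P6 waits on m3 — all released -> runs and releases m7
  P5 waits on m3, m7 and m14 — all released -> runs and releases m1 and m17
  P3 waits on m3, m7 and m4 — all released -> runs and releases m9


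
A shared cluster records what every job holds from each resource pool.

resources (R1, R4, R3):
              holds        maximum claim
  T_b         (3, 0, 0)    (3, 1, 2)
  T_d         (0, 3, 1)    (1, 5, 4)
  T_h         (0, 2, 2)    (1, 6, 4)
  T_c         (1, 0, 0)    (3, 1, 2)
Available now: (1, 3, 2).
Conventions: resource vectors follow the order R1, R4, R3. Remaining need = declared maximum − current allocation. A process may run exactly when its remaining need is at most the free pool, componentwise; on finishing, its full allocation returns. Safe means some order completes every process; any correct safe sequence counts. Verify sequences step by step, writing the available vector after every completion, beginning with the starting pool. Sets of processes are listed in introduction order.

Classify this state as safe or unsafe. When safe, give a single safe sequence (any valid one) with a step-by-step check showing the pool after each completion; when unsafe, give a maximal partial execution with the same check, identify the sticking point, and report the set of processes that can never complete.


The state is UNSAFE.
Key observation: after T_b, T_c the pool peaks at (5, 3, 2), and each blocked process is short somewhere: T_d on R3; T_h on R4.
A maximal execution: T_b, T_c — then nothing else fits. Walking it through:
  pool = (1, 3, 2)
  run T_b (needs (0, 1, 2), free (1, 3, 2)); after release of (3, 0, 0) the pool is (4, 3, 2)
  run T_c (needs (2, 1, 2), free (4, 3, 2)); after release of (1, 0, 0) the pool is (5, 3, 2)
  T_d still needs (1, 2, 3) but only (5, 3, 2) is free — short on R3
  T_h still needs (1, 4, 2) but only (5, 3, 2) is free — short on R4
Processes that can never finish: T_d and T_h.
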